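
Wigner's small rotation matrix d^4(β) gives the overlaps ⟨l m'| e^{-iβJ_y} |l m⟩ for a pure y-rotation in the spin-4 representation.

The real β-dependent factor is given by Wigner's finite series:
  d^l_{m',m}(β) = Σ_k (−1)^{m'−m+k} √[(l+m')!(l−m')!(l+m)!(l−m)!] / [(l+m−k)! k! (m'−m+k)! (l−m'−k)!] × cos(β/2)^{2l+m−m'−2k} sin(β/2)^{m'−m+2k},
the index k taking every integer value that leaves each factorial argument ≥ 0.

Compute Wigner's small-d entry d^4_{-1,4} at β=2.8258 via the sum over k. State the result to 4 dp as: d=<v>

d=0.0273

d^4_{-1,4}(β=2.8258) via Wigner's sum:
Half-angle: c=0.157241, s=0.987560. N=√(6·120·40320·1)=5387.986637
k∈{5} keeps every argument non-negative
  k=5: (−1)^0·5387.9866/(720)·0.1572^3·0.9876^5 = +0.027328
d^4_{-1,4}(2.8258) = +0.027328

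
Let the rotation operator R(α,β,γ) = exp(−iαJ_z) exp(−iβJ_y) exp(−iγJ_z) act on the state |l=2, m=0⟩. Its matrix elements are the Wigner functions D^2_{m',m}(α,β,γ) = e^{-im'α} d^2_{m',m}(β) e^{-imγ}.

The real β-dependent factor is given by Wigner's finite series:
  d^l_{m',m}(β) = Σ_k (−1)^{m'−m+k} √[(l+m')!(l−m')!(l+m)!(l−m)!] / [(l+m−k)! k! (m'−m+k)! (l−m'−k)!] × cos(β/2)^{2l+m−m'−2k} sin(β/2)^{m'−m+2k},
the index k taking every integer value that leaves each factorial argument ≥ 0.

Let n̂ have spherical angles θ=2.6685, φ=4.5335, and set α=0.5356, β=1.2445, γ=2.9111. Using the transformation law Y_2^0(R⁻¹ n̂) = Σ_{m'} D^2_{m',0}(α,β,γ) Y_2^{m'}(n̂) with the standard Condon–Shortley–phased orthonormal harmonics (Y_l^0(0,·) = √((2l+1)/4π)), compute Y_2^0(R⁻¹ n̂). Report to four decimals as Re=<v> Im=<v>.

Need the full column D^2_{m',0} for m'=−2..2 at α=0.5356, β=1.2445, γ=2.9111.
cos(β/2)=0.812569, sin(β/2)=0.582865
d^2_{-2,0}: single k=2 term ⇒ +0.549455;  D = +0.263228+0.482298i
d^2_{-1,0}: k∈[1..2] ⇒ +0.765992 -0.394130 = +0.371862;  D = +0.319788+0.189782i
d^2_{0,0}: k∈[0..2] ⇒ +0.435954 -0.897256 +0.115417 = -0.345884;  D = -0.345884+0.000000i
d^2_{1,0}: k∈[0..1] ⇒ -0.765992 +0.394130 = -0.371862;  D = -0.319788+0.189782i
d^2_{2,0}: single k=0 term ⇒ +0.549455;  D = +0.263228-0.482298i
Y_2^{m'}(θ=2.6685,φ=4.5335) and Σ D·Y over m':
  (+0.2632+0.4823i)·(-0.0751-0.0281i)  (+0.3198+0.1898i)·(+0.0558-0.3083i)  (-0.3459+0.0000i)·(+0.4343+0.0000i)  (-0.3198+0.1898i)·(-0.0558-0.3083i)  (+0.2632-0.4823i)·(-0.0751+0.0281i)
Y_2^0(R⁻¹ n̂) = -0.009995-0.000000i

Re=-0.0100 Im=0.0000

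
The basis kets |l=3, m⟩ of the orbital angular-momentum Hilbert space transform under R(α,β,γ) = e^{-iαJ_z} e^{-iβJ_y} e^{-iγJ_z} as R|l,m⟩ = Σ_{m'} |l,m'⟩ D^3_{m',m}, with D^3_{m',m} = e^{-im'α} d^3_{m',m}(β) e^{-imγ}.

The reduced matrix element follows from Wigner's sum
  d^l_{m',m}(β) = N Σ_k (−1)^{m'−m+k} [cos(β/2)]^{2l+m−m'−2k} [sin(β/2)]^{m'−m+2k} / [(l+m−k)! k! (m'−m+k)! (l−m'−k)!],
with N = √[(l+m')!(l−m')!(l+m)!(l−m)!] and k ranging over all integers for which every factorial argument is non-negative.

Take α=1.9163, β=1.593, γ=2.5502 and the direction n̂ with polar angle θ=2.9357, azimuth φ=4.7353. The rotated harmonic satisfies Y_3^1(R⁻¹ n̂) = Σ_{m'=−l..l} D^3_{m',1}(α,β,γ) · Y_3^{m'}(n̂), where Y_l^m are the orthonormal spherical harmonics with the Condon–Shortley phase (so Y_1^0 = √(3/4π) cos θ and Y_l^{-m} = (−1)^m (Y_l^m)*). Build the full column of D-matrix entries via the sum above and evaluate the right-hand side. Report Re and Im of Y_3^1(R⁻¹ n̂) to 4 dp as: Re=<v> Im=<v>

Need the full column D^3_{m',1} for m'=−3..3 at α=1.9163, β=1.593, γ=2.5502.
cos(β/2)=0.699213, sin(β/2)=0.714913
d^3_{-3,1}: single k=4 term ⇒ +0.494627;  D = -0.493821-0.028232i
d^3_{-2,1}: k∈[3..4] ⇒ +0.789985 -0.412930 = +0.377055;  D = +0.107240+0.361483i
d^3_{-1,1}: k∈[2..4] ⇒ +0.732987 -1.021698 +0.133512 = -0.155199;  D = -0.125047+0.091923i
d^3_{0,1}: k∈[1..3] ⇒ +0.413897 -1.298078 +0.452342 = -0.431839;  D = +0.358498+0.240758i
d^3_{1,1}: k∈[0..2] ⇒ +0.116858 -0.977316 +0.766273 = -0.094185;  D = +0.022926-0.091352i
d^3_{2,1}: k∈[0..1] ⇒ -0.377834 +0.789985 = +0.412151;  D = +0.410107-0.040988i
d^3_{3,1}: single k=0 term ⇒ +0.473141;  D = -0.203718-0.427038i
Y_3^{m'}(θ=2.9357,φ=4.7353) and Σ D·Y over m':
  (-0.4938-0.0282i)·(-0.0002-0.0036i)  (+0.1072+0.3615i)·(+0.0418-0.0019i)  (-0.1250+0.0919i)·(+0.0057+0.2504i)  (+0.3585+0.2408i)·(-0.6542+0.0000i)  (+0.0229-0.0914i)·(-0.0057+0.2504i)  (+0.4101-0.0410i)·(+0.0418+0.0019i)  (-0.2037-0.4270i)·(+0.0002-0.0036i)
Y_3^1(R⁻¹ n̂) = -0.214707-0.165686i

Re=-0.2147 Im=-0.1657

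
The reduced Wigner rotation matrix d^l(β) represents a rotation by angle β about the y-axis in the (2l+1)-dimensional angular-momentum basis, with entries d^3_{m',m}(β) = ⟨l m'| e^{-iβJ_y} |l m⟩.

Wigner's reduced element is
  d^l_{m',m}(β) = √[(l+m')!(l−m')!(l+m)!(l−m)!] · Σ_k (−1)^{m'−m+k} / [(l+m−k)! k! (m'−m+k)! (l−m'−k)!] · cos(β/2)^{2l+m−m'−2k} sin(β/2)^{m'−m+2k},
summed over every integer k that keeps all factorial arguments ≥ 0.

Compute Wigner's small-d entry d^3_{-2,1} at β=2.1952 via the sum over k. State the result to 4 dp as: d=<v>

d^3_{-2,1}(β=2.1952) via Wigner's sum:
c=cos(2.1952/2)=0.455734, s=sin(2.1952/2)=0.890116; N=√[1·120·24·2]=75.894664
k∈{3,4} keeps every argument non-negative
  k=3: (−1)^0·75.8947/(12)·0.4557^3·0.8901^3 = +0.422186
  k=4: (−1)^1·75.8947/(24)·0.4557^1·0.8901^5 = -0.805276
d^3_{-2,1}(2.1952) = +0.422186 -0.805276 = -0.383090

d=-0.3831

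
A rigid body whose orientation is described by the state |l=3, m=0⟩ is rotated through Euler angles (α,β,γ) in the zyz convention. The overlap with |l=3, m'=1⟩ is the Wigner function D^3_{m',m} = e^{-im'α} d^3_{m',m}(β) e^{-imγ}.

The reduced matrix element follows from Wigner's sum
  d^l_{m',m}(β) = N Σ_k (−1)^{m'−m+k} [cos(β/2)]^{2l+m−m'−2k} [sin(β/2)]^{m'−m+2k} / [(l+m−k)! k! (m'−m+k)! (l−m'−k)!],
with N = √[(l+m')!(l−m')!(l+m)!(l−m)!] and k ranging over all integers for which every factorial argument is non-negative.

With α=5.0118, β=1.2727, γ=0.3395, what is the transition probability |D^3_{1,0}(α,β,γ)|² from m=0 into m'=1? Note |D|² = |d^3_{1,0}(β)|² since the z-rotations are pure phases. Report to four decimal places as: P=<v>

Split into d^3_{1,0}(β=1.2727) × two z-phases.
With c≡cos(β/2)=0.804270 and s≡sin(β/2)=0.594264, N=[24·2·6·6]^{1/2}=41.569219
The bounds max(0,m−m')=0 and min(l+m,l−m')=2 give 3 terms
  k=0: (−1)^1·41.5692/(12)·0.8043^5·0.5943^1 = -0.692755
  k=1: (−1)^2·41.5692/(4)·0.8043^3·0.5943^3 = +1.134634
  k=2: (−1)^3·41.5692/(12)·0.8043^1·0.5943^5 = -0.206485
d^3_{1,0}(1.2727) = -0.692755 +1.134634 -0.206485 = +0.235393
|D^3_{1,0}|² = |d^3_{1,0}(β)|² = (+0.235393)² = 0.055410 (the z-rotation phases have unit modulus)

P=0.0554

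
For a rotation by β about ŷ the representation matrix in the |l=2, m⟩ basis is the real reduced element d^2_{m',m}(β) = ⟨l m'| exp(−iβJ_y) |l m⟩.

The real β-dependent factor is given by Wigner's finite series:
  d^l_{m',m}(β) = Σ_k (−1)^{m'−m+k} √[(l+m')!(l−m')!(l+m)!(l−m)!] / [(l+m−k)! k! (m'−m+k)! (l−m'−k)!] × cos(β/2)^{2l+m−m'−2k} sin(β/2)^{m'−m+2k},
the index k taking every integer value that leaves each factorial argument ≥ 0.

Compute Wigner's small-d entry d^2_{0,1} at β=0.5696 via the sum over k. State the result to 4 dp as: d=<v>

d=0.5562

d^2_{0,1}(β=0.5696) via Wigner's sum:
Half-angle: c=0.959718, s=0.280966. N=√(2·2·6·1)=4.898979
k: max(0,(1)−(0))=1 … min(2+(1),2−(0))=2
  k=1: (−1)^0·4.8990/(2)·0.9597^3·0.2810^1 = +0.608358
  k=2: (−1)^1·4.8990/(2)·0.9597^1·0.2810^3 = -0.052141
d^2_{0,1}(0.5696) = +0.608358 -0.052141 = +0.556217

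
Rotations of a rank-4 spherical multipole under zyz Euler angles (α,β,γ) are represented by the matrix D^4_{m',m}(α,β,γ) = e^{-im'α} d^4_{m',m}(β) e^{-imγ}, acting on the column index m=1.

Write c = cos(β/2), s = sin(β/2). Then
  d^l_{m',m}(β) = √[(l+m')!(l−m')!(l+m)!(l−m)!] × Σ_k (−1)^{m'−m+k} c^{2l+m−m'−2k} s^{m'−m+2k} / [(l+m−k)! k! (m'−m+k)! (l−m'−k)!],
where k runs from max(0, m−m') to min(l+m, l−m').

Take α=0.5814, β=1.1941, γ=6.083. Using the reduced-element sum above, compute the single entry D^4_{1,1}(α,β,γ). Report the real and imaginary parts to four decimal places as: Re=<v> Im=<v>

First d^4_{1,1}(β=1.1941), then the phase factors e^{-i(1)α} and e^{-i(1)γ}:
Half-angle: c=0.826998, s=0.562205. N=√(120·6·120·6)=720.000000
k: max(0,(1)−(1))=0 … min(4+(1),4−(1))=3
  k=0: (−1)^0·720.0000/(720)·0.8270^8·0.5622^0 = +0.218794
  k=1: (−1)^1·720.0000/(48)·0.8270^6·0.5622^2 = -1.516725
  k=2: (−1)^2·720.0000/(24)·0.8270^4·0.5622^4 = +1.401904
  k=3: (−1)^3·720.0000/(72)·0.8270^2·0.5622^6 = -0.215962
d^4_{1,1}(1.1941) = +0.218794 -1.516725 +1.401904 -0.215962 = -0.111991
D = (+0.835695-0.549194i)·(-0.111991)·(+0.980030+0.198851i) = -0.103951+0.041666i

Re=-0.1040 Im=0.0417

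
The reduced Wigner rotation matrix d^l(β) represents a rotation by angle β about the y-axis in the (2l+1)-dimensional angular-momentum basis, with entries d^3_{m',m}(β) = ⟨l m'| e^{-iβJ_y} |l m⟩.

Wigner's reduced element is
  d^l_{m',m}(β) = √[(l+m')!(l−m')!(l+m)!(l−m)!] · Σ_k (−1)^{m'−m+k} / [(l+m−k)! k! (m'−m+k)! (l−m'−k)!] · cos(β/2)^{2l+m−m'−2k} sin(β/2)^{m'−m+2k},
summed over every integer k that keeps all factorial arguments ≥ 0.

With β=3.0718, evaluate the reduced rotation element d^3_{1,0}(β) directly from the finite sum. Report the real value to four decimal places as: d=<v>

d=-0.1201

d^3_{1,0}(β=3.0718) via Wigner's sum:
With c≡cos(β/2)=0.034889 and s≡sin(β/2)=0.999391, N=[24·2·6·6]^{1/2}=41.569219
The bounds max(0,m−m')=0 and min(l+m,l−m')=2 give 3 terms
  k=0: (−1)^1·41.5692/(12)·0.0349^5·0.9994^1 = -0.000000
  k=1: (−1)^2·41.5692/(4)·0.0349^3·0.9994^3 = +0.000441
  k=2: (−1)^3·41.5692/(12)·0.0349^1·0.9994^5 = -0.120492
d^3_{1,0}(3.0718) = -0.000000 +0.000441 -0.120492 = -0.120052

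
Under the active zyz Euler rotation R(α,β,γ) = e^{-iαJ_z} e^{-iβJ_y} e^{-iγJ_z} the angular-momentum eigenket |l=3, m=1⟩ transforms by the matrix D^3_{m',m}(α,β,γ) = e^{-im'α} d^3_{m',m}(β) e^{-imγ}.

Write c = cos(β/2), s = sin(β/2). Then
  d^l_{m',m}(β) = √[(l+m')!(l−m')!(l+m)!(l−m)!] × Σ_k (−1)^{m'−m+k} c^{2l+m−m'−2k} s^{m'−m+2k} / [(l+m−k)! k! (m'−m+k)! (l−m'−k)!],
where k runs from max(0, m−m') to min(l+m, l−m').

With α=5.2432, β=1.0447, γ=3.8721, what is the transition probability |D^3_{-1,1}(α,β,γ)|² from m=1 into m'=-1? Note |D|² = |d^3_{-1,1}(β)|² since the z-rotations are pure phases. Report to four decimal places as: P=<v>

P=0.2359

D^3_{-1,1}(5.2432,1.0447,3.8721) = e^{-i·-1·5.2432}·d^3_{-1,1}(1.0447)·e^{-i·1·3.8721}. Compute d first:
With c≡cos(β/2)=0.866649 and s≡sin(β/2)=0.498918, N=[2·24·24·2]^{1/2}=48.000000
Admissible k: 2..4 (factorial args all ≥0)
  k=2: (−1)^0·48.0000/(8)·0.8666^4·0.4989^2 = +0.842525
  k=3: (−1)^1·48.0000/(6)·0.8666^2·0.4989^4 = -0.372301
  k=4: (−1)^2·48.0000/(48)·0.8666^0·0.4989^6 = +0.015423
d^3_{-1,1}(1.0447) = +0.842525 -0.372301 +0.015423 = +0.485648
|D^3_{-1,1}|² = |d^3_{-1,1}(β)|² = (+0.485648)² = 0.235854 (the z-rotation phases have unit modulus)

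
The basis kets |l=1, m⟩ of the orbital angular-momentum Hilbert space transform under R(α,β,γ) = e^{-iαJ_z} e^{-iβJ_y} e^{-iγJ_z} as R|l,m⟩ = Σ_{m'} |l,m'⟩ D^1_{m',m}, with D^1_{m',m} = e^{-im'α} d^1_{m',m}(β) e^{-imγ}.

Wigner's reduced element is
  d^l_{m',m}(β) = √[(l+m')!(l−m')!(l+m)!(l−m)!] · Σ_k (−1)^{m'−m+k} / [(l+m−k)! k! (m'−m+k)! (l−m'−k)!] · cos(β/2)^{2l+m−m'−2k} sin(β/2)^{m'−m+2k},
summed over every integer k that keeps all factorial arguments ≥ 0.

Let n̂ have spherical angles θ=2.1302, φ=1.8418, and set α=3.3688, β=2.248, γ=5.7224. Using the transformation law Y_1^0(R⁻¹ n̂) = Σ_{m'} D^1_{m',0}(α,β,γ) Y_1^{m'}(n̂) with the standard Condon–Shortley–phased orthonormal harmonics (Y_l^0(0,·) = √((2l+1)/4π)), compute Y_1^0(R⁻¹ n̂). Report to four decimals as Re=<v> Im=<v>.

Need the full column D^1_{m',0} for m'=−1..1 at α=3.3688, β=2.248, γ=5.7224.
cos(β/2)=0.432079, sin(β/2)=0.901836
d^1_{-1,0}: single k=1 term ⇒ +0.551068;  D = -0.536905-0.124132i
d^1_{0,0}: k∈[0..1] ⇒ +0.186692 -0.813308 = -0.626616;  D = -0.626616+0.000000i
d^1_{1,0}: single k=0 term ⇒ -0.551068;  D = +0.536905-0.124132i
Y_1^{m'}(θ=2.1302,φ=1.8418) and Σ D·Y over m':
  (-0.5369-0.1241i)·(-0.0784-0.2821i)  (-0.6266+0.0000i)·(-0.2593+0.0000i)  (+0.5369-0.1241i)·(+0.0784-0.2821i)
Y_1^0(R⁻¹ n̂) = +0.176607+0.000000i

Re=0.1766 Im=0.0000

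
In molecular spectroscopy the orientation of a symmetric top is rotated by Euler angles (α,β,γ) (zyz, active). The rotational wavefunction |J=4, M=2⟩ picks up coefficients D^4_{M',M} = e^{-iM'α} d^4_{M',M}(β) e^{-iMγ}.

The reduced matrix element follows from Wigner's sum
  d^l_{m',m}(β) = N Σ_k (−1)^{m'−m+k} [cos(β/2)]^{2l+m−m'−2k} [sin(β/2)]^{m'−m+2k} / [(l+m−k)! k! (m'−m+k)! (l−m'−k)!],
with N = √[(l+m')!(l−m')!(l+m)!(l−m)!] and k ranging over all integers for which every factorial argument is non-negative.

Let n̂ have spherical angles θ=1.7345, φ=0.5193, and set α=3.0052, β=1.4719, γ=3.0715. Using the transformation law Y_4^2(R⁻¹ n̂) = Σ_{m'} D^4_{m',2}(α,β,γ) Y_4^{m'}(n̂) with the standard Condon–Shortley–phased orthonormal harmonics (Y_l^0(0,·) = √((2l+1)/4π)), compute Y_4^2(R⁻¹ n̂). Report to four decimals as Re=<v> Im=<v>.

Need the full column D^4_{m',2} for m'=−4..4 at α=3.0052, β=1.4719, γ=3.0715.
cos(β/2)=0.741193, sin(β/2)=0.671292
d^4_{-4,2}: single k=6 term ⇒ +0.266017;  D = +0.244456-0.104910i
d^4_{-3,2}: k∈[5..6] ⇒ +0.623069 -0.170362 = +0.452706;  D = -0.436426+0.120311i
d^4_{-2,2}: k∈[4..6] ⇒ +0.919310 -0.603270 +0.041237 = +0.357278;  D = +0.354142-0.047236i
d^4_{-1,2}: k∈[3..5] ⇒ +0.956987 -1.177489 +0.193173 = -0.027329;  D = +0.027328+0.000104i
d^4_{0,2}: k∈[2..4] ⇒ +0.708815 -1.550461 +0.476927 = -0.364720;  D = -0.361142-0.050961i
d^4_{1,2}: k∈[1..3] ⇒ +0.350000 -1.435481 +0.784993 = -0.300488;  D = +0.289068+0.082053i
d^4_{2,2}: k∈[0..2] ⇒ +0.091086 -0.896588 +0.919310 = +0.113809;  D = +0.104241+0.045675i
d^4_{3,2}: k∈[0..1] ⇒ -0.308671 +0.759585 = +0.450914;  D = -0.384565-0.235442i
d^4_{4,2}: single k=0 term ⇒ +0.395358;  D = +0.305984+0.250364i
Y_4^{m'}(θ=1.7345,φ=0.5193) and Σ D·Y over m':
  (+0.2445-0.1049i)·(-0.2034-0.3667i)  (-0.4364+0.1203i)·(-0.0025+0.1959i)  (+0.3541-0.0472i)·(-0.1345+0.2284i)  (+0.0273+0.0001i)·(+0.1858-0.1062i)  (-0.3611-0.0510i)·(+0.2357+0.0000i)  (+0.2891+0.0821i)·(-0.1858-0.1062i)  (+0.1042+0.0457i)·(-0.1345-0.2284i)  (-0.3846-0.2354i)·(+0.0025+0.1959i)  (+0.3060+0.2504i)·(-0.2034+0.3667i)
Y_4^2(R⁻¹ n̂) = -0.385017-0.172311i

Re=-0.3850 Im=-0.1723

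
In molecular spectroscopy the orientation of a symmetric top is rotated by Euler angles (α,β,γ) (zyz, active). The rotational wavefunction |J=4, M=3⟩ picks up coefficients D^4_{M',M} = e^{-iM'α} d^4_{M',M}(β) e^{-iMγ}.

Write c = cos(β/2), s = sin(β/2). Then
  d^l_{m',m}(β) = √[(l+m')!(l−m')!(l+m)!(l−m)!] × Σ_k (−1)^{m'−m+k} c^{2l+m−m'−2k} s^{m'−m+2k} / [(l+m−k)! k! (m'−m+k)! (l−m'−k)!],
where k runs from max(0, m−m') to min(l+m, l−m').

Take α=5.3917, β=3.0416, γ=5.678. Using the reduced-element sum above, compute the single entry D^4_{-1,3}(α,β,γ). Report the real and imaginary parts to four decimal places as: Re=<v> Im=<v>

Re=-0.0118 Im=-0.0156

First d^4_{-1,3}(β=3.0416), then the phase factors e^{-i(-1)α} and e^{-i(3)γ}:
Half-angle: c=0.049976, s=0.998750. N=√(6·120·5040·1)=1904.940944
k∈{4,5} keeps every argument non-negative
  k=4: (−1)^0·1904.9409/(144)·0.0500^4·0.9988^4 = +0.000082
  k=5: (−1)^1·1904.9409/(240)·0.0500^2·0.9988^6 = -0.019676
d^4_{-1,3}(3.0416) = +0.000082 -0.019676 = -0.019593
D = (+0.628257-0.778006i)·(-0.019593)·(-0.242323+0.970196i) = -0.011807-0.015637i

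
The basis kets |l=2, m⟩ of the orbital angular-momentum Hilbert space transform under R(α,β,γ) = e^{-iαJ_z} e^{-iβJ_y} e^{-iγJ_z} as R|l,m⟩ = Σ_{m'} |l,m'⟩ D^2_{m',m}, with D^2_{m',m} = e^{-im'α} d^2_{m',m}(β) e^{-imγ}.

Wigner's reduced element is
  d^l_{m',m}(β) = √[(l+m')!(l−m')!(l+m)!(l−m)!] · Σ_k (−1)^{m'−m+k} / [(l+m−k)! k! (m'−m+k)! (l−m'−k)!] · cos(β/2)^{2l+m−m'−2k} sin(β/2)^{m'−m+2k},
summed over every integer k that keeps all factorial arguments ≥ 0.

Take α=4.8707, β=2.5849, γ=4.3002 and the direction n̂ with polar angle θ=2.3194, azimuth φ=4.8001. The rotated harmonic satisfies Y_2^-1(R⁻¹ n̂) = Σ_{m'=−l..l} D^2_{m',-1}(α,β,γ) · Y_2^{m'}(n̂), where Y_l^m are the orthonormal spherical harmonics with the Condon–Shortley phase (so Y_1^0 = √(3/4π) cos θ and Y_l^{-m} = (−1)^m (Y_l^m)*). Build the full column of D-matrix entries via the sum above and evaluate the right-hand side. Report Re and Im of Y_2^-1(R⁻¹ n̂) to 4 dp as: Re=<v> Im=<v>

Re=0.1131 Im=0.1626

Need the full column D^2_{m',-1} for m'=−2..2 at α=4.8707, β=2.5849, γ=4.3002.
cos(β/2)=0.274766, sin(β/2)=0.961511
d^2_{-2,-1}: single k=1 term ⇒ +0.039891;  D = +0.003806+0.039709i
d^2_{-1,-1}: k∈[0..1] ⇒ +0.005700 -0.209390 = -0.203690;  D = +0.197161-0.051159i
d^2_{0,-1}: k∈[0..1] ⇒ -0.048856 +0.598276 = +0.549420;  D = -0.220106-0.503404i
d^2_{1,-1}: k∈[0..1] ⇒ +0.209390 -0.854707 = -0.645317;  D = -0.543119+0.348505i
d^2_{2,-1}: single k=0 term ⇒ -0.488490;  D = -0.325326-0.364398i
Y_2^{m'}(θ=2.3194,φ=4.8001) and Σ D·Y over m':
  (+0.0038+0.0397i)·(-0.2042+0.0362i)  (+0.1972-0.0512i)·(-0.0337-0.3837i)  (-0.2201-0.5034i)·(+0.1229+0.0000i)  (-0.5431+0.3485i)·(+0.0337-0.3837i)  (-0.3253-0.3644i)·(-0.2042-0.0362i)
Y_2^-1(R⁻¹ n̂) = +0.113088+0.162569i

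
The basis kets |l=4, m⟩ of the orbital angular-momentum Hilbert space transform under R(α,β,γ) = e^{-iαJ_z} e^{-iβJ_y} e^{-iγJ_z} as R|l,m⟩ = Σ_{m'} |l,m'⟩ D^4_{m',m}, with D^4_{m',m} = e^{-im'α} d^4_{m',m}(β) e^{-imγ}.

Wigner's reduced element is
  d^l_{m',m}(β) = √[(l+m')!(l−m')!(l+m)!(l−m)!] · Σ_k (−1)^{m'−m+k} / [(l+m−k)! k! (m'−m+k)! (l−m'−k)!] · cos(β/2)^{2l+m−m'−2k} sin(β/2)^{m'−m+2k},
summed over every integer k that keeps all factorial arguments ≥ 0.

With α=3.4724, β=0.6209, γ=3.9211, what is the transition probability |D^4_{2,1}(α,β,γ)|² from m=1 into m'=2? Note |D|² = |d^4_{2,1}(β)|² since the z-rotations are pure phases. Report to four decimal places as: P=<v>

P=0.2294

Split into d^4_{2,1}(β=0.6209) × two z-phases.
Half-angle: c=0.952196, s=0.305487. N=√(720·2·120·6)=1018.233765
Admissible k: 0..2 (factorial args all ≥0)
  k=0: (−1)^1·1018.2338/(240)·0.9522^7·0.3055^1 = -0.919844
  k=1: (−1)^2·1018.2338/(48)·0.9522^5·0.3055^3 = +0.473388
  k=2: (−1)^3·1018.2338/(72)·0.9522^3·0.3055^5 = -0.032483
d^4_{2,1}(0.6209) = -0.919844 +0.473388 -0.032483 = -0.478939
|D^4_{2,1}|² = |d^4_{2,1}(β)|² = (-0.478939)² = 0.229383 (the z-rotation phases have unit modulus)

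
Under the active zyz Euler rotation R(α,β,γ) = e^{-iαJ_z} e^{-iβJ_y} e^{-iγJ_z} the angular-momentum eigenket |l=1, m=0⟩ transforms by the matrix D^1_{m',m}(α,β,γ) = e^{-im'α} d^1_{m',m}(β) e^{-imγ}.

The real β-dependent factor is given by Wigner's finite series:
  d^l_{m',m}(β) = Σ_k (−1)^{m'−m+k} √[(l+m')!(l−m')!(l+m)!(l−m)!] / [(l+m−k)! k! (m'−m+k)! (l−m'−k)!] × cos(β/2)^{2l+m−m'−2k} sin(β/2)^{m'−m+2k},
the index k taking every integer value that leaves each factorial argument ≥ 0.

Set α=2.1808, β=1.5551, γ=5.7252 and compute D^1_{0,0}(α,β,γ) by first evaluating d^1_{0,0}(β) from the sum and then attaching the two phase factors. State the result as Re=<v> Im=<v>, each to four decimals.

Re=0.0157 Im=0.0000

D^1_{0,0}(2.1808,1.5551,5.7252) = e^{-i·0·2.1808}·d^1_{0,0}(1.5551)·e^{-i·0·5.7252}. Compute d first:
With c≡cos(β/2)=0.712634 and s≡sin(β/2)=0.701536, N=[1·1·1·1]^{1/2}=1.000000
k∈{0,1} keeps every argument non-negative
  k=0: (−1)^0·1.0000/(1)·0.7126^2·0.7015^0 = +0.507848
  k=1: (−1)^1·1.0000/(1)·0.7126^0·0.7015^2 = -0.492152
d^1_{0,0}(1.5551) = +0.507848 -0.492152 = +0.015696
D = (+1.000000+0.000000i)·(+0.015696)·(+1.000000+0.000000i) = +0.015696+0.000000i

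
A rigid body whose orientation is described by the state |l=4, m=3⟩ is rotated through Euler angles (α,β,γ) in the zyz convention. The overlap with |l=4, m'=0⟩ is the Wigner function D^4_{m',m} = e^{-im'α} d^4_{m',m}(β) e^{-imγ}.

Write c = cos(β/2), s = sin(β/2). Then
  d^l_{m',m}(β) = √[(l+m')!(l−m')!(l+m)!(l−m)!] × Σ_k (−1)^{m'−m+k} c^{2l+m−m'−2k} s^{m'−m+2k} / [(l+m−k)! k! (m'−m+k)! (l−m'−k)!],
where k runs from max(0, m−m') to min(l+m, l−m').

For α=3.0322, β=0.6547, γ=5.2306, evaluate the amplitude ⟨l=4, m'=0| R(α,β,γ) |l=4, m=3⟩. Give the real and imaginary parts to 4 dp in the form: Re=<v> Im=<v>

Split into d^4_{0,3}(β=0.6547) × two z-phases.
With c≡cos(β/2)=0.946898 and s≡sin(β/2)=0.321535, N=[24·24·5040·1]^{1/2}=1703.830978
Admissible k: 3..4 (factorial args all ≥0)
  k=3: (−1)^0·1703.8310/(144)·0.9469^5·0.3215^3 = +0.299408
  k=4: (−1)^1·1703.8310/(144)·0.9469^3·0.3215^5 = -0.034523
d^4_{0,3}(0.6547) = +0.299408 -0.034523 = +0.264885
D = (+1.000000+0.000000i)·(+0.264885)·(-0.999869-0.016163i) = -0.264850-0.004281i

Re=-0.2649 Im=-0.0043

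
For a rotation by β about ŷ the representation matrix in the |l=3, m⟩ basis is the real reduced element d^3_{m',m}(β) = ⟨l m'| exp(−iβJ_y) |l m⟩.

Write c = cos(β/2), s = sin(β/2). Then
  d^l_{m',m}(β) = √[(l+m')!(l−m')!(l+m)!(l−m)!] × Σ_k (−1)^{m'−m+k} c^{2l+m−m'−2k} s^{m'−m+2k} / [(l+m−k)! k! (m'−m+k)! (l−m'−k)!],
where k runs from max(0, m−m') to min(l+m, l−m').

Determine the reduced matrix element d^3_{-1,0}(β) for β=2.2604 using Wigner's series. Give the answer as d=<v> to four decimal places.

d^3_{-1,0}(β=2.2604) via Wigner's sum:
c=cos(2.2604/2)=0.426479, s=sin(2.2604/2)=0.904498; N=√[2·24·6·6]=41.569219
k: max(0,(0)−(-1))=1 … min(3+(0),3−(-1))=3
  k=1: (−1)^0·41.5692/(12)·0.4265^5·0.9045^1 = +0.044206
  k=2: (−1)^1·41.5692/(4)·0.4265^3·0.9045^3 = -0.596522
  k=3: (−1)^2·41.5692/(12)·0.4265^1·0.9045^5 = +0.894386
d^3_{-1,0}(2.2604) = +0.044206 -0.596522 +0.894386 = +0.342070

d=0.3421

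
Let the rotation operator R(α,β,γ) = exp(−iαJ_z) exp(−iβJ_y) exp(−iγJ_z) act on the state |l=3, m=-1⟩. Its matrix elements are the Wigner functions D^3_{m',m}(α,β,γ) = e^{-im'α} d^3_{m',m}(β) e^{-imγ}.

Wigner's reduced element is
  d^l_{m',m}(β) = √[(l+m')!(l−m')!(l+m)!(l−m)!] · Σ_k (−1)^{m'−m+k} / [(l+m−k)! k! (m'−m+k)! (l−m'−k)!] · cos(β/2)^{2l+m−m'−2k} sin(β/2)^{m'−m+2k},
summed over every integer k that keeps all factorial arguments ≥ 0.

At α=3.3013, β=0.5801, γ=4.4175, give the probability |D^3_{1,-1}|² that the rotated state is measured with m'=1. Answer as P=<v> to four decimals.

P=0.1334

D^3_{1,-1}(3.3013,0.5801,4.4175) = e^{-i·1·3.3013}·d^3_{1,-1}(0.5801)·e^{-i·-1·4.4175}. Compute d first:
Half-angle: c=0.958230, s=0.286000. N=√(24·2·2·24)=48.000000
Admissible k: 0..2 (factorial args all ≥0)
  k=0: (−1)^2·48.0000/(8)·0.9582^4·0.2860^2 = +0.413773
  k=1: (−1)^3·48.0000/(6)·0.9582^2·0.2860^4 = -0.049147
  k=2: (−1)^4·48.0000/(48)·0.9582^0·0.2860^6 = +0.000547
d^3_{1,-1}(0.5801) = +0.413773 -0.049147 +0.000547 = +0.365173
|D^3_{1,-1}|² = |d^3_{1,-1}(β)|² = (+0.365173)² = 0.133352 (the z-rotation phases have unit modulus)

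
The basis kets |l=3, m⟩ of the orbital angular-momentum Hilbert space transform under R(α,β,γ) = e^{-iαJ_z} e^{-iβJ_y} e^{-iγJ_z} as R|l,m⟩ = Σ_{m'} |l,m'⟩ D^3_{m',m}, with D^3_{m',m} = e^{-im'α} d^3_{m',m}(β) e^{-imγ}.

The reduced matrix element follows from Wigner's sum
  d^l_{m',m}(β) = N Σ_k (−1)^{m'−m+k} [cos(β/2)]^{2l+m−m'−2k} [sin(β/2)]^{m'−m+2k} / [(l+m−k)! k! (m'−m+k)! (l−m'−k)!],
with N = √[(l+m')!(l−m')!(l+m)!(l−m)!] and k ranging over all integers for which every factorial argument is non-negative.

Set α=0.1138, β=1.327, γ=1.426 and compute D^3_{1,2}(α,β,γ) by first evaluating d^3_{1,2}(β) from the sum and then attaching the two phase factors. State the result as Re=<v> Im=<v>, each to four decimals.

Re=0.1293 Im=0.0230

Split into d^3_{1,2}(β=1.327) × two z-phases.
Half-angle: c=0.787841, s=0.615878. N=√(24·2·120·1)=75.894664
k∈{1,2} keeps every argument non-negative
  k=1: (−1)^0·75.8947/(24)·0.7878^5·0.6159^1 = +0.591138
  k=2: (−1)^1·75.8947/(12)·0.7878^3·0.6159^3 = -0.722488
d^3_{1,2}(1.327) = +0.591138 -0.722488 = -0.131350
D = (+0.993532-0.113555i)·(-0.131350)·(-0.958360-0.285562i) = +0.129326+0.022972i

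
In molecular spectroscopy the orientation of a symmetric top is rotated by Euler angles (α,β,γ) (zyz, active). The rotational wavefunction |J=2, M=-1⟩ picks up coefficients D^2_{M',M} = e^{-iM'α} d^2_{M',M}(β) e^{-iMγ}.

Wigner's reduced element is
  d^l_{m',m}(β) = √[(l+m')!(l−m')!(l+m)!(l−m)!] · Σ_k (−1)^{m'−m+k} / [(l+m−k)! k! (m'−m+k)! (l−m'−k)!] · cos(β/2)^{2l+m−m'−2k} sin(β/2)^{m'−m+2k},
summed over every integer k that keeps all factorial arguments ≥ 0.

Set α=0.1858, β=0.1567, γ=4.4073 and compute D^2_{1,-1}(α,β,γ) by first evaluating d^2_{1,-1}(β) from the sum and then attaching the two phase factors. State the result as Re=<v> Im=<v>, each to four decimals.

First d^2_{1,-1}(β=0.1567), then the phase factors e^{-i(1)α} and e^{-i(-1)γ}:
c=cos(0.1567/2)=0.996932, s=sin(0.1567/2)=0.078270; N=√[6·1·1·6]=6.000000
k: max(0,(-1)−(1))=0 … min(2+(-1),2−(1))=1
  k=0: (−1)^2·6.0000/(2)·0.9969^2·0.0783^2 = +0.018266
  k=1: (−1)^3·6.0000/(6)·0.9969^0·0.0783^4 = -0.000038
d^2_{1,-1}(0.1567) = +0.018266 -0.000038 = +0.018228
Attach z-rotation phases: D = e^{-i(1)(0.1858)}·(+0.018228)·e^{-i(-1)(4.4073)} = -0.008593-0.016076i

Re=-0.0086 Im=-0.0161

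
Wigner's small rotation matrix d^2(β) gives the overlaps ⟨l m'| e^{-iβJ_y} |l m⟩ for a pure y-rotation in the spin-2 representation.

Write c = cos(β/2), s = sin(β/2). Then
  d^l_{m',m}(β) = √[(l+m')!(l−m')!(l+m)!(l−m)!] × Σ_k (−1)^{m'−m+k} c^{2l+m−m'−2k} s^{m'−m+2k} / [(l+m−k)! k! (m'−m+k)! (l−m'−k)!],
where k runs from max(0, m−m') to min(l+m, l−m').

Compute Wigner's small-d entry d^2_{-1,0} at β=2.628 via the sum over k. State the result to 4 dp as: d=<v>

d=-0.5241

d^2_{-1,0}(β=2.628) via Wigner's sum:
With c≡cos(β/2)=0.253983 and s≡sin(β/2)=0.967209, N=[1·6·2·2]^{1/2}=4.898979
k∈{1,2} keeps every argument non-negative
  k=1: (−1)^0·4.8990/(2)·0.2540^3·0.9672^1 = +0.038816
  k=2: (−1)^1·4.8990/(2)·0.2540^1·0.9672^3 = -0.562913
d^2_{-1,0}(2.628) = +0.038816 -0.562913 = -0.524097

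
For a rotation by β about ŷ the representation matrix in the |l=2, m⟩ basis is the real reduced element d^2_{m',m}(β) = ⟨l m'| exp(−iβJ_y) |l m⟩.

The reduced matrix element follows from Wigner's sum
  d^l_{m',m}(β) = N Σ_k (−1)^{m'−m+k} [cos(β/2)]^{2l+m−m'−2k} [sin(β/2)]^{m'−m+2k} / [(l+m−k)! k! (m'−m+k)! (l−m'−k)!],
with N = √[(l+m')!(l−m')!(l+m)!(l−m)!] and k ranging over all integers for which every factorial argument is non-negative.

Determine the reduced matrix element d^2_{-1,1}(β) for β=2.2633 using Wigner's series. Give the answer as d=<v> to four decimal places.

d=-0.2269

d^2_{-1,1}(β=2.2633) via Wigner's sum:
With c≡cos(β/2)=0.425167 and s≡sin(β/2)=0.905115, N=[1·6·6·1]^{1/2}=6.000000
Admissible k: 2..3 (factorial args all ≥0)
  k=2: (−1)^0·6.0000/(2)·0.4252^2·0.9051^2 = +0.444271
  k=3: (−1)^1·6.0000/(6)·0.4252^0·0.9051^4 = -0.671143
d^2_{-1,1}(2.2633) = +0.444271 -0.671143 = -0.226872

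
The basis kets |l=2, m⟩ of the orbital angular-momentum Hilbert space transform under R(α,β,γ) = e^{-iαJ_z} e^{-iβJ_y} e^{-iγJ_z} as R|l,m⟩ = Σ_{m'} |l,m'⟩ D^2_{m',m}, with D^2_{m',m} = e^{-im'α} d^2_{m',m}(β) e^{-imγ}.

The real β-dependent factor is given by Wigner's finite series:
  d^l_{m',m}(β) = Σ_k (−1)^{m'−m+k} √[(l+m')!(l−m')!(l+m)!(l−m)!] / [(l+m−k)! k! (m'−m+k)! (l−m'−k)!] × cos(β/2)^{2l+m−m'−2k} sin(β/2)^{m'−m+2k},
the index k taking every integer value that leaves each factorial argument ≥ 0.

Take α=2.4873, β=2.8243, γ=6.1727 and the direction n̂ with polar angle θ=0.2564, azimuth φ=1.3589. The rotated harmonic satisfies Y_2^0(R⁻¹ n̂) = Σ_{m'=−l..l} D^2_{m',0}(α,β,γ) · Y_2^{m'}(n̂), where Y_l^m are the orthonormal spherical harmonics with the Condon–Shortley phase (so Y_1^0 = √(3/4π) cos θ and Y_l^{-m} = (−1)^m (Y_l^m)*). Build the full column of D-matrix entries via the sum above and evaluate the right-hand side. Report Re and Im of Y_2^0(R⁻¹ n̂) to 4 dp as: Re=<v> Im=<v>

Need the full column D^2_{m',0} for m'=−2..2 at α=2.4873, β=2.8243, γ=6.1727.
cos(β/2)=0.157982, sin(β/2)=0.987442
d^2_{-2,0}: single k=2 term ⇒ +0.059609;  D = +0.015452-0.057572i
d^2_{-1,0}: k∈[1..2] ⇒ +0.009537 -0.372578 = -0.363041;  D = +0.288065-0.220946i
d^2_{0,0}: k∈[0..2] ⇒ +0.000623 -0.097341 +0.950706 = +0.853988;  D = +0.853988+0.000000i
d^2_{1,0}: k∈[0..1] ⇒ -0.009537 +0.372578 = +0.363041;  D = -0.288065-0.220946i
d^2_{2,0}: single k=0 term ⇒ +0.059609;  D = +0.015452+0.057572i
Y_2^{m'}(θ=0.2564,φ=1.3589) and Σ D·Y over m':
  (+0.0155-0.0576i)·(-0.0226-0.0102i)  (+0.2881-0.2209i)·(+0.0399-0.1853i)  (+0.8540+0.0000i)·(+0.5699+0.0000i)  (-0.2881-0.2209i)·(-0.0399-0.1853i)  (+0.0155+0.0576i)·(-0.0226+0.0102i)
Y_2^0(R⁻¹ n̂) = +0.425931-0.000000i

Re=0.4259 Im=0.0000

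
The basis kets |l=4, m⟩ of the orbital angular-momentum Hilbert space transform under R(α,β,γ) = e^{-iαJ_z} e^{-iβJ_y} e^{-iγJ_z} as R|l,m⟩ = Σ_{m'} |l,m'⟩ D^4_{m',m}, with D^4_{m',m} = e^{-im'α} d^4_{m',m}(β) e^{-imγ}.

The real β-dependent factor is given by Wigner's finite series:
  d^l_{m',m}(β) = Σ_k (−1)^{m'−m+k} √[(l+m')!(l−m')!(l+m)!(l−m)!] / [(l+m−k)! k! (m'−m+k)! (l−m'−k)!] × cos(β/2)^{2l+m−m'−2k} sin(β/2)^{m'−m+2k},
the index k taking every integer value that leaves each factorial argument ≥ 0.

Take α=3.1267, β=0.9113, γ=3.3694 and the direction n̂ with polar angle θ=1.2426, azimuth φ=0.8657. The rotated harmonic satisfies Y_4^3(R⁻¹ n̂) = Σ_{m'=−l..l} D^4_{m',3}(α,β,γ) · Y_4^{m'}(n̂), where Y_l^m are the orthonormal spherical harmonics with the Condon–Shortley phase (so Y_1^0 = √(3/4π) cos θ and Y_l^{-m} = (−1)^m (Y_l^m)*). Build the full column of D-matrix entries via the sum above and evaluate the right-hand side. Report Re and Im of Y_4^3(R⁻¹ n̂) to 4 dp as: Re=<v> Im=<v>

Need the full column D^4_{m',3} for m'=−4..4 at α=3.1267, β=0.9113, γ=3.3694.
cos(β/2)=0.897975, sin(β/2)=0.440046
d^4_{-4,3}: single k=7 term ⇒ +0.008115;  D = -0.005976+0.005490i
d^4_{-3,3}: k∈[6..7] ⇒ +0.040984 -0.001406 = +0.039578;  D = +0.029543-0.026337i
d^4_{-2,3}: k∈[5..6] ⇒ +0.134112 -0.010735 = +0.123377;  D = -0.093306+0.080721i
d^4_{-1,3}: k∈[4..5] ⇒ +0.322529 -0.046472 = +0.276058;  D = +0.211440-0.177485i
d^4_{0,3}: k∈[3..4] ⇒ +0.588681 -0.141367 = +0.447314;  D = -0.346855+0.282457i
d^4_{1,3}: k∈[2..3] ⇒ +0.805847 -0.322529 = +0.483318;  D = +0.379276-0.299576i
d^4_{2,3}: k∈[1..2] ⇒ +0.775198 -0.558472 = +0.216726;  D = -0.172054+0.131786i
d^4_{3,3}: k∈[0..1] ⇒ +0.422780 -0.710690 = -0.287910;  D = -0.231147+0.171648i
d^4_{4,3}: single k=0 term ⇒ -0.585994;  D = +0.475613-0.342318i
Y_4^{m'}(θ=1.2426,φ=0.8657) and Σ D·Y over m':
  (-0.0060+0.0055i)·(-0.3372+0.1122i)  (+0.0295-0.0263i)·(-0.2928-0.1773i)  (-0.0933+0.0807i)·(+0.0131+0.0807i)  (+0.2114-0.1775i)·(-0.2126+0.2498i)  (-0.3469+0.2825i)·(+0.0276+0.0000i)  (+0.3793-0.2996i)·(+0.2126+0.2498i)  (-0.1721+0.1318i)·(+0.0131-0.0807i)  (-0.2311+0.1716i)·(+0.2928-0.1773i)  (+0.4756-0.3423i)·(-0.3372-0.1122i)
Y_4^3(R⁻¹ n̂) = -0.101969+0.291794i

Re=-0.1020 Im=0.2918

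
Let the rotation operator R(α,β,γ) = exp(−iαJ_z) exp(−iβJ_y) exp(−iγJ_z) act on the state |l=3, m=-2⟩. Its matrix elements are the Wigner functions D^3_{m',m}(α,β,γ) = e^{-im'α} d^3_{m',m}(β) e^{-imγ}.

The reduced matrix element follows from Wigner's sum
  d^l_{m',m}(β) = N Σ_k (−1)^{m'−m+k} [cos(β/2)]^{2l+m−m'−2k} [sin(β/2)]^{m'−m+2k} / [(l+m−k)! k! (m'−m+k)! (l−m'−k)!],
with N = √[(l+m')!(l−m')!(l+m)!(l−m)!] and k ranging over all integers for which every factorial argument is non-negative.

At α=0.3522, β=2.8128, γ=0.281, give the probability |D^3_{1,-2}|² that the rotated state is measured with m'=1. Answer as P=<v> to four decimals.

P=0.2088

First d^3_{1,-2}(β=2.8128), then the phase factors e^{-i(1)α} and e^{-i(-2)γ}:
With c≡cos(β/2)=0.163657 and s≡sin(β/2)=0.986517, N=[24·2·1·120]^{1/2}=75.894664
The bounds max(0,m−m')=0 and min(l+m,l−m')=1 give 2 terms
  k=0: (−1)^3·75.8947/(12)·0.1637^3·0.9865^3 = -0.026616
  k=1: (−1)^4·75.8947/(24)·0.1637^1·0.9865^5 = +0.483568
d^3_{1,-2}(2.8128) = -0.026616 +0.483568 = +0.456952
|D^3_{1,-2}|² = |d^3_{1,-2}(β)|² = (+0.456952)² = 0.208805 (the z-rotation phases have unit modulus)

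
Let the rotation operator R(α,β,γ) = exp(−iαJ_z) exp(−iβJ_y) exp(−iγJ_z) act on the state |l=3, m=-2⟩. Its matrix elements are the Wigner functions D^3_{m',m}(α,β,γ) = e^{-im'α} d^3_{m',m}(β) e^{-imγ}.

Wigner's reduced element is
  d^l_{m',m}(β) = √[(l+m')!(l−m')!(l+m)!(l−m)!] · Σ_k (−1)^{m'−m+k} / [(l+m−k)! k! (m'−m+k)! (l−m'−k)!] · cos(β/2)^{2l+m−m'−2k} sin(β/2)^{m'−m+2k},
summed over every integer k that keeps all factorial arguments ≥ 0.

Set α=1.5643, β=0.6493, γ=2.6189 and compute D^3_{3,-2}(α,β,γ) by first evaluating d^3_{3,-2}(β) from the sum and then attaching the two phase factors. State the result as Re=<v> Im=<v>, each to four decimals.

Re=-0.0066 Im=-0.0040

D^3_{3,-2}(1.5643,0.6493,2.6189) = e^{-i·3·1.5643}·d^3_{3,-2}(0.6493)·e^{-i·-2·2.6189}. Compute d first:
Half-angle: c=0.947762, s=0.318977. N=√(720·1·1·120)=293.938769
k: max(0,(-2)−(3))=0 … min(3+(-2),3−(3))=0
  k=0: (−1)^5·293.9388/(120)·0.9478^1·0.3190^5 = -0.007666
d^3_{3,-2}(0.6493) = -0.007666
Phases: e^{-i·(3)·1.5643}=-0.019488+0.999810i, e^{-i·(-2)·2.6189}=+0.501569-0.865118i ⇒ D=-0.006556-0.003974i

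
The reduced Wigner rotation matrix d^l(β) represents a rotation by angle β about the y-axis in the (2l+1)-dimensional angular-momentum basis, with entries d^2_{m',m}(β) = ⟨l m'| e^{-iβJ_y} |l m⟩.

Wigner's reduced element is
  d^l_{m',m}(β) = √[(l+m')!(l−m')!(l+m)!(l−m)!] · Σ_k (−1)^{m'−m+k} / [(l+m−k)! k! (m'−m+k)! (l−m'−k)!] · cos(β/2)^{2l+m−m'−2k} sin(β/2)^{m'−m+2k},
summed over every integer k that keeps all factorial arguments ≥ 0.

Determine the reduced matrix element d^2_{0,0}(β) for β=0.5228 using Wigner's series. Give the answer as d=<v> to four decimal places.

d^2_{0,0}(β=0.5228) via Wigner's sum:
With c≡cos(β/2)=0.966029 and s≡sin(β/2)=0.258433, N=[2·2·2·2]^{1/2}=4.000000
k∈{0,1,2} keeps every argument non-negative
  k=0: (−1)^0·4.0000/(4)·0.9660^4·0.2584^0 = +0.870885
  k=1: (−1)^1·4.0000/(1)·0.9660^2·0.2584^2 = -0.249309
  k=2: (−1)^2·4.0000/(4)·0.9660^0·0.2584^4 = +0.004461
d^2_{0,0}(0.5228) = +0.870885 -0.249309 +0.004461 = +0.626037

d=0.6260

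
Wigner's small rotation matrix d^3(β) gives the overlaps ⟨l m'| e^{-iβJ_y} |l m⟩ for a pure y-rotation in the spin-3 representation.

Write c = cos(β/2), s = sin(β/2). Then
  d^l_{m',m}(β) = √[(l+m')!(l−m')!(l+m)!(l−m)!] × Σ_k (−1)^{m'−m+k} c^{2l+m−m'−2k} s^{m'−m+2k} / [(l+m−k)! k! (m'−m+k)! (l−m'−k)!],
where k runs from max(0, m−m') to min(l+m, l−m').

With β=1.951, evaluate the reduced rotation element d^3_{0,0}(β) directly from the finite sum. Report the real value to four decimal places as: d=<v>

d=0.4289

d^3_{0,0}(β=1.951) via Wigner's sum:
c=cos(1.951/2)=0.560754, s=sin(1.951/2)=0.827982; N=√[6·6·6·6]=36.000000
Admissible k: 0..3 (factorial args all ≥0)
  k=0: (−1)^0·36.0000/(36)·0.5608^6·0.8280^0 = +0.031091
  k=1: (−1)^1·36.0000/(4)·0.5608^4·0.8280^2 = -0.610063
  k=2: (−1)^2·36.0000/(4)·0.5608^2·0.8280^4 = +1.330062
  k=3: (−1)^3·36.0000/(36)·0.5608^0·0.8280^6 = -0.322201
d^3_{0,0}(1.951) = +0.031091 -0.610063 +1.330062 -0.322201 = +0.428889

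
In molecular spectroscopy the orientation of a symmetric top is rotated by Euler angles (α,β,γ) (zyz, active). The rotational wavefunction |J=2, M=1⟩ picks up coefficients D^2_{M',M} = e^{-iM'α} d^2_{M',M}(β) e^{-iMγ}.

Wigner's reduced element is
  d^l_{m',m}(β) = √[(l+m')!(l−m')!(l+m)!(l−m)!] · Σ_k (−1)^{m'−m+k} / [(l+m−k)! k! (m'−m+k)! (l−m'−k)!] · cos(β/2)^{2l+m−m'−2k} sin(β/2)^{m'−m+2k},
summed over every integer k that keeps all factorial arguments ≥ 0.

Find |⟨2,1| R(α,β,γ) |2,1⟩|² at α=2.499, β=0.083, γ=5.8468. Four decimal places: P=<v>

D^2_{1,1}(2.499,0.083,5.8468) = e^{-i·1·2.499}·d^2_{1,1}(0.083)·e^{-i·1·5.8468}. Compute d first:
Half-angle: c=0.999139, s=0.041488. N=√(6·1·6·1)=6.000000
k: max(0,(1)−(1))=0 … min(2+(1),2−(1))=1
  k=0: (−1)^0·6.0000/(6)·0.9991^4·0.0415^0 = +0.996560
  k=1: (−1)^1·6.0000/(2)·0.9991^2·0.0415^2 = -0.005155
d^2_{1,1}(0.083) = +0.996560 -0.005155 = +0.991406
|D^2_{1,1}|² = |d^2_{1,1}(β)|² = (+0.991406)² = 0.982885 (the z-rotation phases have unit modulus)

P=0.9829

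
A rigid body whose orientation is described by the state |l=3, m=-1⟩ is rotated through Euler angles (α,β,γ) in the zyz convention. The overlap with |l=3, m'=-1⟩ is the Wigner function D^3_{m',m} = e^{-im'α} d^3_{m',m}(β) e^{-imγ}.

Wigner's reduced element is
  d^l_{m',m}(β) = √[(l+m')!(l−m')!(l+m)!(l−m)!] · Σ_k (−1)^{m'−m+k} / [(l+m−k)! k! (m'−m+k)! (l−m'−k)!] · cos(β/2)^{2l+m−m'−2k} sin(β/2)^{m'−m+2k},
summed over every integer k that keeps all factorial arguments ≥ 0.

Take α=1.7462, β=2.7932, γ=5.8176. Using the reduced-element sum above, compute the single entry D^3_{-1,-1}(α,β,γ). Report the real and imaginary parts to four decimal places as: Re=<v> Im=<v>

D^3_{-1,-1}(1.7462,2.7932,5.8176) = e^{-i·-1·1.7462}·d^3_{-1,-1}(2.7932)·e^{-i·-1·5.8176}. Compute d first:
With c≡cos(β/2)=0.173317 and s≡sin(β/2)=0.984866, N=[2·24·2·24]^{1/2}=48.000000
k∈{0,1,2} keeps every argument non-negative
  k=0: (−1)^0·48.0000/(48)·0.1733^6·0.9849^0 = +0.000027
  k=1: (−1)^1·48.0000/(6)·0.1733^4·0.9849^2 = -0.007002
  k=2: (−1)^2·48.0000/(8)·0.1733^2·0.9849^4 = +0.169567
d^3_{-1,-1}(2.7932) = +0.000027 -0.007002 +0.169567 = +0.162592
Attach z-rotation phases: D = e^{-i(-1)(1.7462)}·(+0.162592)·e^{-i(-1)(5.8176)} = +0.046522+0.155795i

Re=0.0465 Im=0.1558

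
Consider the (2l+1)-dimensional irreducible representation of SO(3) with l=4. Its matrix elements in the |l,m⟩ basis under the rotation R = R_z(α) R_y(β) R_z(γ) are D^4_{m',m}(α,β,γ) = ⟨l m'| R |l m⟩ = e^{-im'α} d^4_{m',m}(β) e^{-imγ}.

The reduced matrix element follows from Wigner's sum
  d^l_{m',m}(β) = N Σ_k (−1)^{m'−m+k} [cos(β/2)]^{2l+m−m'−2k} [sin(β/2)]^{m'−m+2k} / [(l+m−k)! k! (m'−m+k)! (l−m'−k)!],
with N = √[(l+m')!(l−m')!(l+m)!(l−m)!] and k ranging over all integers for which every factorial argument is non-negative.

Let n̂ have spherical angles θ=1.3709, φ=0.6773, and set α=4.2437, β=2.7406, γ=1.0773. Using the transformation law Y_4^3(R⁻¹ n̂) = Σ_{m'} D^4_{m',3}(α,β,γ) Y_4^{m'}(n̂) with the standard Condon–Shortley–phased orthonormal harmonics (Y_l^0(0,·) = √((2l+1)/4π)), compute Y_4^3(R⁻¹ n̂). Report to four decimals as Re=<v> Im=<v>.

Need the full column D^4_{m',3} for m'=−4..4 at α=4.2437, β=2.7406, γ=1.0773.
cos(β/2)=0.199156, sin(β/2)=0.979968
d^4_{-4,3}: single k=7 term ⇒ +0.488901;  D = +0.187802+0.451391i
d^4_{-3,3}: k∈[6..7] ⇒ +0.245898 -0.850540 = -0.604642;  D = +0.602968+0.044957i
d^4_{-2,3}: k∈[5..6] ⇒ +0.080135 -0.646755 = -0.566620;  D = -0.292830+0.485086i
d^4_{-1,3}: k∈[4..5] ⇒ +0.019193 -0.278822 = -0.259629;  D = -0.137691-0.220110i
d^4_{0,3}: k∈[3..4] ⇒ +0.003489 -0.084470 = -0.080981;  D = +0.080651-0.007303i
d^4_{1,3}: k∈[2..3] ⇒ +0.000476 -0.019193 = -0.018717;  D = -0.006914+0.017393i
d^4_{2,3}: k∈[1..2] ⇒ +0.000046 -0.003310 = -0.003264;  D = -0.002161-0.002446i
d^4_{3,3}: k∈[0..1] ⇒ +0.000002 -0.000419 = -0.000417;  D = +0.000403-0.000105i
d^4_{4,3}: single k=0 term ⇒ -0.000034;  D = -0.000007+0.000034i
Y_4^{m'}(θ=1.3709,φ=0.6773) and Σ D·Y over m':
  (+0.1878+0.4514i)·(-0.3707-0.1711i)  (+0.6030+0.0450i)·(-0.1041-0.2096i)  (-0.2928+0.4851i)·(-0.0499+0.2272i)  (-0.1377-0.2201i)·(-0.1954+0.1572i)  (+0.0807-0.0073i)·(+0.1980+0.0000i)  (-0.0069+0.0174i)·(+0.1954+0.1572i)  (-0.0022-0.0024i)·(-0.0499-0.2272i)  (+0.0004-0.0001i)·(+0.1041-0.2096i)  (-0.0000+0.0000i)·(-0.3707+0.1711i)
Y_4^3(R⁻¹ n̂) = -0.068400-0.398518i

Re=-0.0684 Im=-0.3985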